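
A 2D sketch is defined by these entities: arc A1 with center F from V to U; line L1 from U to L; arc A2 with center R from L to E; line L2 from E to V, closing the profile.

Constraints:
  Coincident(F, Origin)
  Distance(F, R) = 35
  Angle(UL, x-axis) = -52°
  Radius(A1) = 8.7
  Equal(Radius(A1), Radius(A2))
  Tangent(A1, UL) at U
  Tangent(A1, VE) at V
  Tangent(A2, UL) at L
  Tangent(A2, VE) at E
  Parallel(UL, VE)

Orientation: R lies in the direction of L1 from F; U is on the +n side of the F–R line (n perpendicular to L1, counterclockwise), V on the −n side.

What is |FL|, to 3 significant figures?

36.1

Tangency of A1 to both parallel lines with radius 8.7 puts U and V at F ± 8.7·n: U = (6.86, 5.36), V = (-6.86, -5.36). Equal radii place L and E the same way about R: L = R + 8.7·n = (28.4, -22.2), E = R − 8.7·n = (14.7, -32.9). Then |FL| = |L − F| = 36.1.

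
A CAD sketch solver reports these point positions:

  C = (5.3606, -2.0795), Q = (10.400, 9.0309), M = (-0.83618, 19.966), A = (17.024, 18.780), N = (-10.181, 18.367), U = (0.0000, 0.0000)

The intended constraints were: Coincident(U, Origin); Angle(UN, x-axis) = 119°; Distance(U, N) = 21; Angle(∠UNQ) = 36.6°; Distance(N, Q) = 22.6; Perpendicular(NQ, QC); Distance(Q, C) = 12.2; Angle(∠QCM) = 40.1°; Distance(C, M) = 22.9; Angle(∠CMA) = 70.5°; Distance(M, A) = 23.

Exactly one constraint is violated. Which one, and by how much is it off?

Distance(M, A) = 23 — off by 5.10.

U = (0.00, 0.00) ✓; UN at 119.0° ✓; |UN| = 21.00 ✓; ∠UNQ = 36.60° ✓; |NQ| = 22.60 ✓; ∠(NQ, QC) = 90.00° ✓; |QC| = 12.20 ✓; ∠QCM = 40.10° ✓; |CM| = 22.90 ✓; ∠CMA = 70.50° ✓; |MA| = 17.90 ✗.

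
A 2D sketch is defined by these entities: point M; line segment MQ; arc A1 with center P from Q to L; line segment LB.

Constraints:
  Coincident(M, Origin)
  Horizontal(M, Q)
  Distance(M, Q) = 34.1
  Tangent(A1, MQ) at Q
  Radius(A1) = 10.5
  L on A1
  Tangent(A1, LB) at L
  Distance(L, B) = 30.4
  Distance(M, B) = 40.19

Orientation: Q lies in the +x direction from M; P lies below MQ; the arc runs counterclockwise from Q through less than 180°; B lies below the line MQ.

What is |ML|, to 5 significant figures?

25.185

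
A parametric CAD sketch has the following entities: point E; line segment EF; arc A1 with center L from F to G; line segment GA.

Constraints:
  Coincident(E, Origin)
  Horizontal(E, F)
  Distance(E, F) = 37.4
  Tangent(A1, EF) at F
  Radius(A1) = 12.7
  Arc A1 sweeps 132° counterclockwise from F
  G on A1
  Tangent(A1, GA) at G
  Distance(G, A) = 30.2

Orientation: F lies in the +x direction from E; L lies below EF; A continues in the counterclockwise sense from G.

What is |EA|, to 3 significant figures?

65.0

E is at the origin; E and F share the same y with |EF| = 37.4 and F on the +x side, so F = (37.4, 0.00). A1 meets EF tangentially, so LF is at right angles to EF, so L = F + (0, -12.7) = (37.4, -12.7). On A1, F sits at bearing 90° from L; a 132° counterclockwise sweep puts G at bearing 222°, so G = L + 12.7·(cos 222°, sin 222°) = (28.0, -21.2). A1 meets GA tangentially, so LG is at right angles to GA, so GA runs along (−sin 222°, cos 222°); with |GA| = 30.2, A = (48.2, -43.6). Then |EA| = |A − E| = 65.0.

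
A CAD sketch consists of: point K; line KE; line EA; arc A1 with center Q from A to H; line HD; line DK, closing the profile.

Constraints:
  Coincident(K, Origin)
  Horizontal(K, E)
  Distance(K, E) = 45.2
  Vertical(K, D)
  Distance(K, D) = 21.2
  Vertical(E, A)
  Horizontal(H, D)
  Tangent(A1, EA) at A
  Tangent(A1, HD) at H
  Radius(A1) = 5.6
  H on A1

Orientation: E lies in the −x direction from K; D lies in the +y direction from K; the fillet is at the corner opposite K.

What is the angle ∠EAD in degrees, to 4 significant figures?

97.06°

K is at the origin; KE is horizontal with |KE| = 45.2 and E on the −x side, so E = (-45.20, 0.000). K and D share the same x with |KD| = 21.2 and D on the +y side, so D = (0.000, 21.20). The virtual corner opposite K is at (-45.20, 21.20). Tangency of A1 to EA means the radius QA is perpendicular to EA and A1 meets HD tangentially, so QH is at right angles to HD, with radius 5.6, so the center Q sits 5.6 in from both sides at Q = (-39.60, 15.60). That places the tangent points at A = (-45.20, 15.60) on EA and H = (-39.60, 21.20) on HD. Then cos ∠EAD = AE·AD / (|AE||AD|), giving 97.06°.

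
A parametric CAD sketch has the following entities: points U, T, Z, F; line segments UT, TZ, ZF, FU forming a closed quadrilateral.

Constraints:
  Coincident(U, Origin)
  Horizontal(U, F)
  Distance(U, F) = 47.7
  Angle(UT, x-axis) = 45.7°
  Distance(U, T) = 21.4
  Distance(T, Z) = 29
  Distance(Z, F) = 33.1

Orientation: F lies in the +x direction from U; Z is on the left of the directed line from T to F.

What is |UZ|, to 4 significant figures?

50.18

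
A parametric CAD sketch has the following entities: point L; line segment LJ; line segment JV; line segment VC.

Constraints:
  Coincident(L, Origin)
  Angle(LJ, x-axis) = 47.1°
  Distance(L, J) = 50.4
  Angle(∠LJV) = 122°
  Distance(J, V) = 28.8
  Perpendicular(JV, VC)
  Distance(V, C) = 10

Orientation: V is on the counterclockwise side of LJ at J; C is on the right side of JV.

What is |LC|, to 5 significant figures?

76.569

L is at the origin; LJ runs at 47.1° with length 50.4, so J = 50.4·(cos 47.1°, sin 47.1°) = (34.308, 36.920). ∠LJV = 122.0°, so JV runs at 47.1° + (180° − 122.0°) = 105.10° from the x-axis; with |JV| = 28.8, V = J + 28.8·(cos 105.10°, sin 105.10°) = (26.806, 64.726). JV ⟂ VC; with |VC| = 10.0 on the right of JV, C = V + 10.0·(0.96547, 0.26050) = (36.461, 67.331). Then |LC| = |C − L| = 76.569.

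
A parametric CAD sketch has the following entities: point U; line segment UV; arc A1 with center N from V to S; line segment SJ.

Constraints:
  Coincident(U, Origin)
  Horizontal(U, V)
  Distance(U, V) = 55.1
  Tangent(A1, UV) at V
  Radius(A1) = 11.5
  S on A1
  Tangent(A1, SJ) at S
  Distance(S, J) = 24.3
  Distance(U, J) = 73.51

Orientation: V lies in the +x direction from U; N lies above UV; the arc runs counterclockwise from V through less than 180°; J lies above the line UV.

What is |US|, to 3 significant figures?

67.8

U is at the origin; UV is horizontal with |UV| = 55.1 and V on the +x side, so V = (55.1, 0.00). A1 meets UV tangentially, so NV is at right angles to UV, so N = V + (0, 11.5) = (55.1, 11.5). Since NS ⟂ SJ (tangency), |NJ| = √(11.5² + 24.3²) = 26.9 regardless of where S sits on A1. So J lies on both circle(U, 73.51) and circle(N, 26.9); the above-UV intersection is J = (63.5, 37.0). S is the foot of the tangent from J: S = (66.5, 12.9).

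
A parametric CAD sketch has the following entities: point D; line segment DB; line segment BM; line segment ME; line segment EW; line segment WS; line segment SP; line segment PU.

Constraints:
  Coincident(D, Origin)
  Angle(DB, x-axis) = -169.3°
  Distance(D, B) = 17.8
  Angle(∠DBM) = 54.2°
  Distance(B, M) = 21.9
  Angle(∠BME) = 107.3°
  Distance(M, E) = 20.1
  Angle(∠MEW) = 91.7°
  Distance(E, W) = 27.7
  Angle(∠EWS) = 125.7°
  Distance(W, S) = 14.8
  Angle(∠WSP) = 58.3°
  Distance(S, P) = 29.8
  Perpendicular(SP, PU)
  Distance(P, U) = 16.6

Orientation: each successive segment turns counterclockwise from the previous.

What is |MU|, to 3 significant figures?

23.3

D is at the origin; DB runs at -169.3° with length 17.8, so B = (-17.5, -3.30). ∠DBM = 54.2° gives BM at -43.5° from the x-axis; with |BM| = 21.9, M = (-1.60, -18.4). ∠BME = 107.3° gives ME at 29.2° from the x-axis; with |ME| = 20.1, E = (15.9, -8.57). ∠MEW = 91.7° gives EW at 118° from the x-axis; with |EW| = 27.7, W = (3.15, 16.0). ∠EWS = 125.7° gives WS at 172° from the x-axis; with |WS| = 14.8, S = (-11.5, 18.1). ∠WSP = 58.3° gives SP at -66.5° from the x-axis; with |SP| = 29.8, P = (0.385, -9.22). SP is perpendicular to PU, so PU runs at 23.5°; with |PU| = 16.6, U = (15.6, -2.60). Then |MU| = |U − M| = 23.3.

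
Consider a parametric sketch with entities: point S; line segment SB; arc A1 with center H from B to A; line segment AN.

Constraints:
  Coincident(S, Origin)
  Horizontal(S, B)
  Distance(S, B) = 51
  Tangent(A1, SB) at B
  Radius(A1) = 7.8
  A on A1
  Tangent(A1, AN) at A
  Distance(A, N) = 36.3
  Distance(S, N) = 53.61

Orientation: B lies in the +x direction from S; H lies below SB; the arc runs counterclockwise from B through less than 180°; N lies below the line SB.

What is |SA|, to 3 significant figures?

43.8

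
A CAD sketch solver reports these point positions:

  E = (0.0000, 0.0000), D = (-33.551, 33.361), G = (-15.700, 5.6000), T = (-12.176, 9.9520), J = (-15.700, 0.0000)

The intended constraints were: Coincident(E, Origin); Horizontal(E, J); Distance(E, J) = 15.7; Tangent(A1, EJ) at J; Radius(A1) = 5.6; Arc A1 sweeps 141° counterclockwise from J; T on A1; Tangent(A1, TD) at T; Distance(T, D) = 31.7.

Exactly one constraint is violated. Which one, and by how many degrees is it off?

Tangent(A1, TD) at T — off by 8.60°.

E = (0.00, 0.00) ✓; E.y = 0.00, J.y = 0.00 ✓; |EJ| = 15.70 ✓; ∠(GJ, JE) = 90.00° ✓; |GJ| = 5.600 ✓; bearing(G→T) − bearing(G→J) = 141.0° ✓; |GT| = 5.600 ✓; ∠(GT, TD) = 98.60° ✗; |TD| = 31.70 ✓.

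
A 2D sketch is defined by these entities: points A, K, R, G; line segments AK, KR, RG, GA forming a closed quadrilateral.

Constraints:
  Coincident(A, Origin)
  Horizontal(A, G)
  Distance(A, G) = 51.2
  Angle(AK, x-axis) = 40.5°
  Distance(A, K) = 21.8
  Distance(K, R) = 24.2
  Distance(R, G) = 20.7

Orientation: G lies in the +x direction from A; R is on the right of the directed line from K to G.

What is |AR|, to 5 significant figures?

31.578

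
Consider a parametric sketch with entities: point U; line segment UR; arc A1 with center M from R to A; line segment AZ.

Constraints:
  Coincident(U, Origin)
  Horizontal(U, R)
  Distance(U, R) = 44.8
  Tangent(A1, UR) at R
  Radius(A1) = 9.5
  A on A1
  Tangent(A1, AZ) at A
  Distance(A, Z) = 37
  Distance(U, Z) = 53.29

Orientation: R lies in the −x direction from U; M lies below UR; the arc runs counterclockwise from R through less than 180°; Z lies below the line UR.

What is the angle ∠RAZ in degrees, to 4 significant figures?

115.9°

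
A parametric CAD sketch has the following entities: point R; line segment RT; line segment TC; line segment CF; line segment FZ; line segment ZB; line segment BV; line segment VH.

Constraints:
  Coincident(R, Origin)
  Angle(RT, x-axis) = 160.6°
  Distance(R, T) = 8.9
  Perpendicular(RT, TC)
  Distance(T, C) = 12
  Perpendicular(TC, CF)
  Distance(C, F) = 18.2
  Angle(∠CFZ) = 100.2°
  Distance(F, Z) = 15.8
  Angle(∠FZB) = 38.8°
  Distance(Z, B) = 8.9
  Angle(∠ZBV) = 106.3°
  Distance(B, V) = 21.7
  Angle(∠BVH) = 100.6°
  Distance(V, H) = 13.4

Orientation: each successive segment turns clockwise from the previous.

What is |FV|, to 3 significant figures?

11.3

∠FZB = 38.8° gives ZB at 120° from the x-axis; with |ZB| = 8.9, B = (5.84, 0.371). ∠ZBV = 106.3° gives BV at 45.9° from the x-axis; with |BV| = 21.7, V = (20.9, 16.0). Then |FV| = |V − F| = 11.3.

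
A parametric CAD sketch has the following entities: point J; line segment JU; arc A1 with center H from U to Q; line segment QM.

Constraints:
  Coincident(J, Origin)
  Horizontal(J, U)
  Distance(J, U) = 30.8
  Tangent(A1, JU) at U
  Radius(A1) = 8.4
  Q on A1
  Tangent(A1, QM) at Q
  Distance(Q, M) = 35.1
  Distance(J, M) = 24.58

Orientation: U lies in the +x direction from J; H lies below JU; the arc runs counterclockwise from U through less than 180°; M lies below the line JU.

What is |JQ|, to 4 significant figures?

25.47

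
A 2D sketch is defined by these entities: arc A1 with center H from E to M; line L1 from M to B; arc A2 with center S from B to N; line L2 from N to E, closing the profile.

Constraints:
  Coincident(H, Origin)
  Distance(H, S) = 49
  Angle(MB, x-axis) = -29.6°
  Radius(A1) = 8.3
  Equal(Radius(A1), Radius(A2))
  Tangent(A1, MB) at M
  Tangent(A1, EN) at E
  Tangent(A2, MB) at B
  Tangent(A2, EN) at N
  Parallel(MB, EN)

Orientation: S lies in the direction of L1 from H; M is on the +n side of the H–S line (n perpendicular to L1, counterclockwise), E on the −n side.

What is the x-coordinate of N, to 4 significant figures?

38.51

The slot axis is L1's direction at -29.6°, so u = (cos -29.6°, sin -29.6°) = (0.8695, -0.4939) and n = (−sin -29.6°, cos -29.6°) = (0.4939, 0.8695). H is at the origin and S lies 49.0 along u from H, so S = 49.0·u = (42.61, -24.20). Tangency of A1 to both parallel lines with radius 8.3 puts M and E at H ± 8.3·n: M = (4.100, 7.217), E = (-4.100, -7.217). Equal radii place B and N the same way about S: B = S + 8.3·n = (46.70, -16.99), N = S − 8.3·n = (38.51, -31.42). So N.x = 38.51.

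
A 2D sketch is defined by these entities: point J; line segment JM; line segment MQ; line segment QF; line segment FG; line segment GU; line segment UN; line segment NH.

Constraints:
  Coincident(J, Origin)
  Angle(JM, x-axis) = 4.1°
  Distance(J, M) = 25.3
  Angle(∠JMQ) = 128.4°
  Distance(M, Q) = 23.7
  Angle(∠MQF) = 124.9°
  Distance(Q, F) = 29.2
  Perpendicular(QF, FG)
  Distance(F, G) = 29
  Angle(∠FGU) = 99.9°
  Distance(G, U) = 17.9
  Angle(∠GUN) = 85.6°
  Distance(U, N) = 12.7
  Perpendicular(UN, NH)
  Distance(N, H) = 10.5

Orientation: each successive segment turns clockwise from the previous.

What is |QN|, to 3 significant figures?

22.0

J is at the origin; JM runs at 4.1° with length 25.3, so M = (25.2, 1.81). ∠JMQ = 128.4° gives MQ at -47.5° from the x-axis; with |MQ| = 23.7, Q = (41.2, -15.7). ∠MQF = 124.9° gives QF at -103° from the x-axis; with |QF| = 29.2, F = (34.9, -44.2). QF is perpendicular to FG, so FG runs at 167°; with |FG| = 29.0, G = (6.58, -37.8). ∠FGU = 99.9° gives GU at 87.3° from the x-axis; with |GU| = 17.9, U = (7.42, -20.0). ∠GUN = 85.6° gives UN at -7.10° from the x-axis; with |UN| = 12.7, N = (20.0, -21.5). Then |QN| = |N − Q| = 22.0.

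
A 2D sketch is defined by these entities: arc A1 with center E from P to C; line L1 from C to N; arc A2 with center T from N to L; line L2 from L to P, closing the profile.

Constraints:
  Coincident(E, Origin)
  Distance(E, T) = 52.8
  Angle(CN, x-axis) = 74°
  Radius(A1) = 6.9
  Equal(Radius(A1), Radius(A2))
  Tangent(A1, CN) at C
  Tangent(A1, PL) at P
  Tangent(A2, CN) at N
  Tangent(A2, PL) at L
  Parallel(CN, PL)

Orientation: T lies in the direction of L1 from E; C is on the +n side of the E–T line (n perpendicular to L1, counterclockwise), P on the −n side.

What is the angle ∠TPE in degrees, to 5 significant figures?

82.555°

E is at the origin and T lies 52.8 along u from E, so T = 52.8·u = (14.554, 50.755). Tangency of A1 to both parallel lines with radius 6.9 puts C and P at E ± 6.9·n: C = (-6.6327, 1.9019), P = (6.6327, -1.9019). Then cos ∠TPE = PT·PE / (|PT||PE|), giving 82.555°.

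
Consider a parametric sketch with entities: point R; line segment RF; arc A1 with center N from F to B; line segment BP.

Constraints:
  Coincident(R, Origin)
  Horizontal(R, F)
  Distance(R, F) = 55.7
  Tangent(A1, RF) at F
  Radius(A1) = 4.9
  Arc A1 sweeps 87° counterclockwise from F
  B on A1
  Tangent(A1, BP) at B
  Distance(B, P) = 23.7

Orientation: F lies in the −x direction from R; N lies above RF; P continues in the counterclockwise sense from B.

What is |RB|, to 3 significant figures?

51.0

R is at the origin; RF is horizontal with |RF| = 55.7 and F on the −x side, so F = (-55.7, 0.00). A1 meets RF tangentially, so NF is at right angles to RF, so N = F + (0, 4.9) = (-55.7, 4.90). On A1, F sits at bearing -90° from N; an 87° counterclockwise sweep puts B at bearing -3°, so B = N + 4.9·(cos -3°, sin -3°) = (-50.8, 4.64). Then |RB| = |B − R| = 51.0.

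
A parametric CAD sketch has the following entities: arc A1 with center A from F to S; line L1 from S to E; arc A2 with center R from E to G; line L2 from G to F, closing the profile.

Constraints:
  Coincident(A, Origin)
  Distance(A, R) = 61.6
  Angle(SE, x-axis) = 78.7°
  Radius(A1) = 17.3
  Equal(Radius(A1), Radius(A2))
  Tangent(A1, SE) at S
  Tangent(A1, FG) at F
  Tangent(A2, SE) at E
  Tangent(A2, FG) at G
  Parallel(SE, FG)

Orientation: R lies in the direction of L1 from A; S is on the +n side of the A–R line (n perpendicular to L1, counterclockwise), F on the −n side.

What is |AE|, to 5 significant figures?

63.983

The slot axis is L1's direction at 78.7°, so u = (cos 78.7°, sin 78.7°) = (0.19595, 0.98061) and n = (−sin 78.7°, cos 78.7°) = (-0.98061, 0.19595). A is at the origin and R lies 61.6 along u from A, so R = 61.6·u = (12.070, 60.406). Tangency of A1 to both parallel lines with radius 17.3 puts S and F at A ± 17.3·n: S = (-16.965, 3.3899), F = (16.965, -3.3899). Equal radii place E and G the same way about R: E = R + 17.3·n = (-4.8944, 63.796), G = R − 17.3·n = (29.035, 57.016). Then |AE| = |E − A| = 63.983.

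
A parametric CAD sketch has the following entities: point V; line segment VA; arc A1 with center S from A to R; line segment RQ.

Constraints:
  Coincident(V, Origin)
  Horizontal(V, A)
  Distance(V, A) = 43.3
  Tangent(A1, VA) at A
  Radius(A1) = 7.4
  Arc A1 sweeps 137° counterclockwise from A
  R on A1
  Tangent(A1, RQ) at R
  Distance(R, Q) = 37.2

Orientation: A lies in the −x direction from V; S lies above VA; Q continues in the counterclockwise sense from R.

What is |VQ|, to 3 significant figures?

75.8

V is at the origin; VA is horizontal with |VA| = 43.3 and A on the −x side, so A = (-43.3, 0.00). A1 meets VA tangentially, so SA is at right angles to VA, so S = A + (0, 7.4) = (-43.3, 7.40). On A1, A sits at bearing -90° from S; a 137° counterclockwise sweep puts R at bearing 47°, so R = S + 7.4·(cos 47°, sin 47°) = (-38.3, 12.8). Since A1 is tangent to RQ there, SR ⟂ RQ, so RQ runs along (−sin 47°, cos 47°); with |RQ| = 37.2, Q = (-65.5, 38.2). Then |VQ| = |Q − V| = 75.8.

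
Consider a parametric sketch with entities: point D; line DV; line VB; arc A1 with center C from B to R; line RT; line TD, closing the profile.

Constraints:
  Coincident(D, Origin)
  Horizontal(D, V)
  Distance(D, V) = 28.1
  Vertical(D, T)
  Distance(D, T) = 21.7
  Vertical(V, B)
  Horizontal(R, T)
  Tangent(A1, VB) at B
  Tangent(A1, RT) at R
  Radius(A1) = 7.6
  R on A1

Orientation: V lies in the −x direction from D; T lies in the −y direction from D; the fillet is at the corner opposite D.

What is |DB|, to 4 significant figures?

31.44

D is at the origin; DV is horizontal with |DV| = 28.1 and V on the −x side, so V = (-28.10, 0.000). D and T share the same x with |DT| = 21.7 and T on the −y side, so T = (0.000, -21.70). The virtual corner opposite D is at (-28.10, -21.70). Tangency of A1 to VB means the radius CB is perpendicular to VB and tangency of A1 to RT means the radius CR is perpendicular to RT, with radius 7.6, so the center C sits 7.6 in from both sides at C = (-20.50, -14.10). That places the tangent points at B = (-28.10, -14.10) on VB and R = (-20.50, -21.70) on RT. Then |DB| = |B − D| = 31.44.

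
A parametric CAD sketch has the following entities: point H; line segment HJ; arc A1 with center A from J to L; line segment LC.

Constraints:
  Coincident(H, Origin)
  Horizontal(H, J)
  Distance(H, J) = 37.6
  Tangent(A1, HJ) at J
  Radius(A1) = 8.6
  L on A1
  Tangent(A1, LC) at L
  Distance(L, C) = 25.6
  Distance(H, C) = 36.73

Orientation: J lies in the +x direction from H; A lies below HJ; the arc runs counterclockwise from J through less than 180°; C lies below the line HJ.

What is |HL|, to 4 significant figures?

30.03

H is at the origin; HJ is horizontal with |HJ| = 37.6 and J on the +x side, so J = (37.60, 0.000). The tangent condition forces AJ to be normal to HJ, so A = J + (0, -8.6) = (37.60, -8.600). Since AL ⟂ LC (tangency), |AC| = √(8.6² + 25.6²) = 27.01 regardless of where L sits on A1. So C lies on both circle(H, 36.73) and circle(A, 27.01); the below-HJ intersection is C = (21.16, -30.02). L is the foot of the tangent from C: L = (29.47, -5.809).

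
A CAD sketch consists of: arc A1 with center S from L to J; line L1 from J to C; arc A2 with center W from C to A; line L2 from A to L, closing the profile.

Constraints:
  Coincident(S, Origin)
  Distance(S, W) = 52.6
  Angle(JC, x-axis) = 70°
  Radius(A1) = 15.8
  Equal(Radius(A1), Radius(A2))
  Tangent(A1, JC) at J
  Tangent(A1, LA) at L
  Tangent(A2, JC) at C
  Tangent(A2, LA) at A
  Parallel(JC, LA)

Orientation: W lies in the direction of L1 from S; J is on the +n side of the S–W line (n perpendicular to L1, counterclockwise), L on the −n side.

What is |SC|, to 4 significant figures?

54.92

Tangency of A1 to both parallel lines with radius 15.8 puts J and L at S ± 15.8·n: J = (-14.85, 5.404), L = (14.85, -5.404). Equal radii place C and A the same way about W: C = W + 15.8·n = (3.143, 54.83), A = W − 15.8·n = (32.84, 44.02). Then |SC| = |C − S| = 54.92.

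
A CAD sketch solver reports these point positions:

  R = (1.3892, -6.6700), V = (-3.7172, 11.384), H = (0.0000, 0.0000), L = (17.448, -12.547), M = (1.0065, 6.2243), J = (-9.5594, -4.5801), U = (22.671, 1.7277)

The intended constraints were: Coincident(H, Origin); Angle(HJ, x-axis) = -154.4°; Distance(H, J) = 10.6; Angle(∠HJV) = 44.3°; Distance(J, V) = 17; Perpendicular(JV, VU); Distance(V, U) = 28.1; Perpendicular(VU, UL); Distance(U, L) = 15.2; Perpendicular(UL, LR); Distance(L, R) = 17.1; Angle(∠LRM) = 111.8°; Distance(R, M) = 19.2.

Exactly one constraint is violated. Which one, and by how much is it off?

Distance(R, M) = 19.2 — off by 6.30.

H = (0.00, 0.00) ✓; HJ at -154.4° ✓; |HJ| = 10.60 ✓; ∠HJV = 44.30° ✓; |JV| = 17.00 ✓; ∠(JV, VU) = 90.00° ✓; |VU| = 28.10 ✓; ∠(VU, UL) = 90.00° ✓; |UL| = 15.20 ✓; ∠(UL, LR) = 90.00° ✓; |LR| = 17.10 ✓; ∠LRM = 111.8° ✓; |RM| = 12.90 ✗.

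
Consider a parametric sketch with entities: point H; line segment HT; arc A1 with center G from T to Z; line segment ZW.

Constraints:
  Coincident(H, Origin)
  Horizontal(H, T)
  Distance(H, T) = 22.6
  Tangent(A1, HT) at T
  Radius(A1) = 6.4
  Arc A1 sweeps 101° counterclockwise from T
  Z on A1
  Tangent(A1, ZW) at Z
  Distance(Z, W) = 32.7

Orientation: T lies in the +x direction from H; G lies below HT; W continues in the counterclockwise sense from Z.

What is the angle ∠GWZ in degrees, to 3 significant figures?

11.1°

H is at the origin; HT is horizontal with |HT| = 22.6 and T on the +x side, so T = (22.6, 0.00). Tangency of A1 to HT means the radius GT is perpendicular to HT, so G = T + (0, -6.4) = (22.6, -6.40). On A1, T sits at bearing 90° from G; a 101° counterclockwise sweep puts Z at bearing 191°, so Z = G + 6.4·(cos 191°, sin 191°) = (16.3, -7.62). A1 meets ZW tangentially, so GZ is at right angles to ZW, so ZW runs along (−sin 191°, cos 191°); with |ZW| = 32.7, W = (22.6, -39.7). Then cos ∠GWZ = WG·WZ / (|WG||WZ|), giving 11.1°.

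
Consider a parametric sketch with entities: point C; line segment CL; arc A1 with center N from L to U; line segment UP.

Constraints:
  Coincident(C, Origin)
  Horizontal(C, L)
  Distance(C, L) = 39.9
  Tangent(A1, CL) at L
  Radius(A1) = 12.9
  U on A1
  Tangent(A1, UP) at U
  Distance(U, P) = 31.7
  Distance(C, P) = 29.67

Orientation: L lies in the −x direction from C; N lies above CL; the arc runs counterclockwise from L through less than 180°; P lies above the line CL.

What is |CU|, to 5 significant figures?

30.530

C is at the origin; C and L share the same y with |CL| = 39.9 and L on the −x side, so L = (-39.900, 0.0000). The tangent condition forces NL to be normal to CL, so N = L + (0, 12.9) = (-39.900, 12.900). Since NU ⟂ UP (tangency), |NP| = √(12.9² + 31.7²) = 34.224 regardless of where U sits on A1. So P lies on both circle(C, 29.67) and circle(N, 34.224); the above-CL intersection is P = (-9.2773, 28.182). U is the foot of the tangent from P: U = (-30.214, 4.3800).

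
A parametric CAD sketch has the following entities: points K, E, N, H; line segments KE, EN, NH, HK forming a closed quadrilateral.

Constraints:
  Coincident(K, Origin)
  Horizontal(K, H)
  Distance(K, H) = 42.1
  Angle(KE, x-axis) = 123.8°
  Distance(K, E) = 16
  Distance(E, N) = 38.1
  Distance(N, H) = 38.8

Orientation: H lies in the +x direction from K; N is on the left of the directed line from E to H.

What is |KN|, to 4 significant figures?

41.03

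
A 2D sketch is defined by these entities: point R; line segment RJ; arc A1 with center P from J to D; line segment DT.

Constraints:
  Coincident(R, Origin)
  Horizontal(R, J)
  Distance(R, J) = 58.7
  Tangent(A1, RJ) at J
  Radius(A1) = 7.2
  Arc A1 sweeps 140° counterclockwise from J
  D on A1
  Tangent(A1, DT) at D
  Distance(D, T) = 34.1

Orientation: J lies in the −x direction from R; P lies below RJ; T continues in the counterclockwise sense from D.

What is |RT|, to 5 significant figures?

50.831

On A1, J sits at bearing 90° from P; a 140° counterclockwise sweep puts D at bearing 230°, so D = P + 7.2·(cos 230°, sin 230°) = (-63.328, -12.716). Since A1 is tangent to DT there, PD ⟂ DT, so DT runs along (−sin 230°, cos 230°); with |DT| = 34.1, T = (-37.206, -34.635). Then |RT| = |T − R| = 50.831.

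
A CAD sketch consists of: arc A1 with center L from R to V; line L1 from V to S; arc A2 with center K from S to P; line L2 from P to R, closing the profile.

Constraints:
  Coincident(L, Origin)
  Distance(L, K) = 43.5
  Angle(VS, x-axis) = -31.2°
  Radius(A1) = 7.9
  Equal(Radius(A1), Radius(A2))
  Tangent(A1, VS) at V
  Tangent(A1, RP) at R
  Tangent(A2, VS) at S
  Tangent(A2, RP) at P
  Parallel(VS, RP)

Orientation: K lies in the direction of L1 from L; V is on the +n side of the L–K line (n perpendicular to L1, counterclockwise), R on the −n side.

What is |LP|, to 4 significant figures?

44.21

Tangency of A1 to both parallel lines with radius 7.9 puts V and R at L ± 7.9·n: V = (4.092, 6.757), R = (-4.092, -6.757). Equal radii place S and P the same way about K: S = K + 7.9·n = (41.30, -15.78), P = K − 7.9·n = (33.12, -29.29). Then |LP| = |P − L| = 44.21.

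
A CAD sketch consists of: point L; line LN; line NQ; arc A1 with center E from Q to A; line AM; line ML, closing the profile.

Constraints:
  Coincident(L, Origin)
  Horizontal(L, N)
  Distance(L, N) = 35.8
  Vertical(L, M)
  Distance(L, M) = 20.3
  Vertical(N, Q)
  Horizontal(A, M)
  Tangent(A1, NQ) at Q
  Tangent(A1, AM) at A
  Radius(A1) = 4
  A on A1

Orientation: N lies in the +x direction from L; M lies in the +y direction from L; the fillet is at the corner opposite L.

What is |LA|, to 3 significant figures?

37.7

L is at the origin; LN is horizontal with |LN| = 35.8 and N on the +x side, so N = (35.8, 0.00). L and M share the same x with |LM| = 20.3 and M on the +y side, so M = (0.00, 20.3). The virtual corner opposite L is at (35.8, 20.3). Since A1 is tangent to NQ there, EQ ⟂ NQ and tangency of A1 to AM means the radius EA is perpendicular to AM, with radius 4.0, so the center E sits 4.0 in from both sides at E = (31.8, 16.3). That places the tangent points at Q = (35.8, 16.3) on NQ and A = (31.8, 20.3) on AM. Then |LA| = |A − L| = 37.7.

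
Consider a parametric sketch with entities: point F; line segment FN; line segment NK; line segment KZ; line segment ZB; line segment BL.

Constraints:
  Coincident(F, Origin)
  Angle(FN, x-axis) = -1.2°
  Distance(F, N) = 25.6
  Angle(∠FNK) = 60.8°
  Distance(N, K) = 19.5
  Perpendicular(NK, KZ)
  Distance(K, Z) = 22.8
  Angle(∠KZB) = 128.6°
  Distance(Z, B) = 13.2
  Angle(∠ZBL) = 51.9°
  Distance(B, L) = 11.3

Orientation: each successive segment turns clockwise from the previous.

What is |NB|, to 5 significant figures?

32.366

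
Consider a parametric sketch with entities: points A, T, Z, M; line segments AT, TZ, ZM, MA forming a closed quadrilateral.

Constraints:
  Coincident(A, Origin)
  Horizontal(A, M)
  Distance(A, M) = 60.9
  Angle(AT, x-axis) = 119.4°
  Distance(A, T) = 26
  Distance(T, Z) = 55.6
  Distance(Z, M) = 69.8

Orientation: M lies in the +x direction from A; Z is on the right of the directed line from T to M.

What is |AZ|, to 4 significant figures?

31.77

Checks: |TZ| = 55.60 ✓; |ZM| = 69.80 ✓.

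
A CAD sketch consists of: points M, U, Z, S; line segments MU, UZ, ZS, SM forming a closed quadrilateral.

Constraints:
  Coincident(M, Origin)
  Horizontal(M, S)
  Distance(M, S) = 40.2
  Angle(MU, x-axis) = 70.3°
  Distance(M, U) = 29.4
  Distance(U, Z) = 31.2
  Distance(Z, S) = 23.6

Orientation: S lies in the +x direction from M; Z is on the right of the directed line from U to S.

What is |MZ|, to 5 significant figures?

16.987

M is at the origin; M and S share the same y with |MS| = 40.2 and S in +x, so S = (40.2, 0). MU runs at 70.3° with |MU| = 29.4, so U = (9.9106, 27.679). Z is determined by |UZ| = 31.2 and |ZS| = 23.6 together: it lies at the intersection of circle(U, 31.2) and circle(S, 23.6). With |US| = 41.032, the foot of the radical line on US is 25.591 from U and the perpendicular offset is √(31.2² − 25.591²) = 17.848. Taking the right-of-US solution: Z = (16.762, -2.7592).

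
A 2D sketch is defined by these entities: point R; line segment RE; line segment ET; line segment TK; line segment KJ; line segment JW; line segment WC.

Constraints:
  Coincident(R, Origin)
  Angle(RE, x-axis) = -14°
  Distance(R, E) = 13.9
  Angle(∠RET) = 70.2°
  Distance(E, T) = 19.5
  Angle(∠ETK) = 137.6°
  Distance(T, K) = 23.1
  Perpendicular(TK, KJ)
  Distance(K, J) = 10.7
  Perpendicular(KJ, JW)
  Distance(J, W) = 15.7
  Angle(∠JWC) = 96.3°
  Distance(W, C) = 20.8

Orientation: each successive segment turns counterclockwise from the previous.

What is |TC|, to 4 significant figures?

11.21

R is at the origin; RE runs at -14.0° with length 13.9, so E = (13.49, -3.363). ∠RET = 70.2° gives ET at 95.80° from the x-axis; with |ET| = 19.5, T = (11.52, 16.04). ∠ETK = 137.6° gives TK at 138.2° from the x-axis; with |TK| = 23.1, K = (-5.704, 31.43). TK is perpendicular to KJ, so KJ runs at -131.8°; with |KJ| = 10.7, J = (-12.84, 23.46). The perpendicularity gives JW at right angles to KJ, so JW runs at -41.80°; with |JW| = 15.7, W = (-1.132, 12.99). ∠JWC = 96.3° gives WC at 41.90° from the x-axis; with |WC| = 20.8, C = (14.35, 26.88). Then |TC| = |C − T| = 11.21.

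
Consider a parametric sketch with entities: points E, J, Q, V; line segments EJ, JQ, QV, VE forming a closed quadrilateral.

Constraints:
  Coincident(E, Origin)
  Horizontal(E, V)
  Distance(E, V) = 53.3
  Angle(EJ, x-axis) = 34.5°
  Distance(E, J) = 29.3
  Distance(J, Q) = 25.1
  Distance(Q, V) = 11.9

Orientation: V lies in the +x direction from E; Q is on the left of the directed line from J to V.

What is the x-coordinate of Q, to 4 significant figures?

48.60

Checks: |JQ| = 25.10 ✓; |QV| = 11.90 ✓.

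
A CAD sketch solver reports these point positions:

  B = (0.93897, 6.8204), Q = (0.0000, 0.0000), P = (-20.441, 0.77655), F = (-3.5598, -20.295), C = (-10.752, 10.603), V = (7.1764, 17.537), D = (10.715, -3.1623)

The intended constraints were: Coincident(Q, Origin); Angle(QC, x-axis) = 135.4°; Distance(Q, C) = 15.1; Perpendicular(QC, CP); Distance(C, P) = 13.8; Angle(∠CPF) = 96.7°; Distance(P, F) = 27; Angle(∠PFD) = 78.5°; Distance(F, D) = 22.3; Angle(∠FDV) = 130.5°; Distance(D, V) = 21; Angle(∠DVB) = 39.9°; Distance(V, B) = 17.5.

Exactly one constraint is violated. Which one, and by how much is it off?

Distance(V, B) = 17.5 — off by 5.10.

Q = (0.00, 0.00) ✓; QC at 135.4° ✓; |QC| = 15.10 ✓; ∠(QC, CP) = 90.00° ✓; |CP| = 13.80 ✓; ∠CPF = 96.70° ✓; |PF| = 27.00 ✓; ∠PFD = 78.50° ✓; |FD| = 22.30 ✓; ∠FDV = 130.5° ✓; |DV| = 21.00 ✓; ∠DVB = 39.90° ✓; |VB| = 12.40 ✗.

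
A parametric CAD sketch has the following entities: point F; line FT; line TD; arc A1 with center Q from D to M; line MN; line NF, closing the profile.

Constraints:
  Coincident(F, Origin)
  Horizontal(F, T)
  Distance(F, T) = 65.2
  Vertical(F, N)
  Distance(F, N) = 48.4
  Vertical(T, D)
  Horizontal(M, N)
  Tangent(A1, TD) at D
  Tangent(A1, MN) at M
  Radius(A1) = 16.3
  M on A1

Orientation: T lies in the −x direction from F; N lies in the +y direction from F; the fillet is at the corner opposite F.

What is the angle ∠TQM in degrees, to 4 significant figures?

153.1°

The virtual corner opposite F is at (-65.20, 48.40). The tangent condition forces QD to be normal to TD and since A1 is tangent to MN there, QM ⟂ MN, with radius 16.3, so the center Q sits 16.3 in from both sides at Q = (-48.90, 32.10). That places the tangent points at D = (-65.20, 32.10) on TD and M = (-48.90, 48.40) on MN. Then cos ∠TQM = QT·QM / (|QT||QM|), giving 153.1°.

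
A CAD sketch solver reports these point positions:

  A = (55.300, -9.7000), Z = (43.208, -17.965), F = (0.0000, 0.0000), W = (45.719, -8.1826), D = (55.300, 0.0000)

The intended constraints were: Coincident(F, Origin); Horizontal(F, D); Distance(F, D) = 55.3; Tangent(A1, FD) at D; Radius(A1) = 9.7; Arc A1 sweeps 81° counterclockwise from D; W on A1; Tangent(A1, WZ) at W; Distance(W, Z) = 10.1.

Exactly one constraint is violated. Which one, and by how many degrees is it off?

Tangent(A1, WZ) at W — off by 5.40°.

F = (0.00, 0.00) ✓; F.y = 0.00, D.y = 0.00 ✓; |FD| = 55.30 ✓; ∠(AD, DF) = 90.00° ✓; |AD| = 9.700 ✓; bearing(A→W) − bearing(A→D) = 81.00° ✓; |AW| = 9.700 ✓; ∠(AW, WZ) = 95.40° ✗; |WZ| = 10.10 ✓.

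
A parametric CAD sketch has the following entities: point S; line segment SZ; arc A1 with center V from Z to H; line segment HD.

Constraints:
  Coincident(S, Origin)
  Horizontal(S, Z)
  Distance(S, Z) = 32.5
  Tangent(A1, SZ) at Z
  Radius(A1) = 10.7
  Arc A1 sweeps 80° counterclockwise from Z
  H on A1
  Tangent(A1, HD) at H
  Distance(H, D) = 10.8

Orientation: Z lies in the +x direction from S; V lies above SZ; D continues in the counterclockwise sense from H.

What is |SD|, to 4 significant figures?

48.95

S is at the origin; SZ is horizontal with |SZ| = 32.5 and Z on the +x side, so Z = (32.50, 0.000). A1 meets SZ tangentially, so VZ is at right angles to SZ, so V = Z + (0, 10.7) = (32.50, 10.70). On A1, Z sits at bearing -90° from V; an 80° counterclockwise sweep puts H at bearing -10°, so H = V + 10.7·(cos -10°, sin -10°) = (43.04, 8.842). Since A1 is tangent to HD there, VH ⟂ HD, so HD runs along (−sin -10°, cos -10°); with |HD| = 10.8, D = (44.91, 19.48). Then |SD| = |D − S| = 48.95.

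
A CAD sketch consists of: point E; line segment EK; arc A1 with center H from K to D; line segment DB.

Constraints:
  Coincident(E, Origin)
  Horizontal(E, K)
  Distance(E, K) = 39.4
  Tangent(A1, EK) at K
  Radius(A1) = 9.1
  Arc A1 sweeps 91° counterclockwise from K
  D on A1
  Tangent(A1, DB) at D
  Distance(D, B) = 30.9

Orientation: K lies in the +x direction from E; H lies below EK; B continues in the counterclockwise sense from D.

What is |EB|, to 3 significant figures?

50.6

On A1, K sits at bearing 90° from H; a 91° counterclockwise sweep puts D at bearing 181°, so D = H + 9.1·(cos 181°, sin 181°) = (30.3, -9.26). Since A1 is tangent to DB there, HD ⟂ DB, so DB runs along (−sin 181°, cos 181°); with |DB| = 30.9, B = (30.8, -40.2). Then |EB| = |B − E| = 50.6.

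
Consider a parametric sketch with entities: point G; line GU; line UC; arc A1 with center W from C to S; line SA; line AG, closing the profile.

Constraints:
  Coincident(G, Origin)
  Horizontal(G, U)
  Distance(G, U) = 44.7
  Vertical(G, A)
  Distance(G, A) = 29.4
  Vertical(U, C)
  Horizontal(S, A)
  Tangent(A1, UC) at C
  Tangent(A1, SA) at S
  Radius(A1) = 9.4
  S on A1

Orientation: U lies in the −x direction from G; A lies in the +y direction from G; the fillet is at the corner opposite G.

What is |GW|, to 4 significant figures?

40.57

G is at the origin; G and U share the same y with |GU| = 44.7 and U on the −x side, so U = (-44.70, 0.000). GA is vertical with |GA| = 29.4 and A on the +y side, so A = (0.000, 29.40). The virtual corner opposite G is at (-44.70, 29.40). Since A1 is tangent to UC there, WC ⟂ UC and the tangent condition forces WS to be normal to SA, with radius 9.4, so the center W sits 9.4 in from both sides at W = (-35.30, 20.00). Then |GW| = |W − G| = 40.57.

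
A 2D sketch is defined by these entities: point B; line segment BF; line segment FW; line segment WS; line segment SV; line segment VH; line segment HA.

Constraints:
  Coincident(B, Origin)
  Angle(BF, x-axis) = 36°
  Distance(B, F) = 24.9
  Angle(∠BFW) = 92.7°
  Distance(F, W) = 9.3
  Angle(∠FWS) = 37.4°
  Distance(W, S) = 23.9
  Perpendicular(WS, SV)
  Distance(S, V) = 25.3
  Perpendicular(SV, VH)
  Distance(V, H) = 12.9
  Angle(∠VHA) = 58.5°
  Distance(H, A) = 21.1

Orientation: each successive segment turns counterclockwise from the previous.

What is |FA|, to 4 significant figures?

14.73

B is at the origin; BF runs at 36.0° with length 24.9, so F = (20.14, 14.64). ∠BFW = 92.7° gives FW at 123.3° from the x-axis; with |FW| = 9.3, W = (15.04, 22.41). ∠FWS = 37.4° gives WS at -94.10° from the x-axis; with |WS| = 23.9, S = (13.33, -1.430). The perpendicularity gives SV at right angles to WS, so SV runs at -4.100°; with |SV| = 25.3, V = (38.57, -3.239). The perpendicularity gives VH at right angles to SV, so VH runs at 85.90°; with |VH| = 12.9, H = (39.49, 9.628). ∠VHA = 58.5° gives HA at -152.6° from the x-axis; with |HA| = 21.1, A = (20.75, -0.08209). Then |FA| = |A − F| = 14.73.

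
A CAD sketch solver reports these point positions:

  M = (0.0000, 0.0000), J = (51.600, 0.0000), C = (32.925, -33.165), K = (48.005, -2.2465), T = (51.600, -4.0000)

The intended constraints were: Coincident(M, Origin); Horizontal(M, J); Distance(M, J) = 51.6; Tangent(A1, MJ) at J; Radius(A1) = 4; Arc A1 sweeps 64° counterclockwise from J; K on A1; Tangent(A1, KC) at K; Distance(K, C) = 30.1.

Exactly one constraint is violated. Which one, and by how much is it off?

Distance(K, C) = 30.1 — off by 4.30.

M = (0.00, 0.00) ✓; M.y = 0.00, J.y = 0.00 ✓; |MJ| = 51.60 ✓; ∠(TJ, JM) = 90.00° ✓; |TJ| = 4.000 ✓; bearing(T→K) − bearing(T→J) = 64.00° ✓; |TK| = 4.000 ✓; ∠(TK, KC) = 90.00° ✓; |KC| = 34.40 ✗.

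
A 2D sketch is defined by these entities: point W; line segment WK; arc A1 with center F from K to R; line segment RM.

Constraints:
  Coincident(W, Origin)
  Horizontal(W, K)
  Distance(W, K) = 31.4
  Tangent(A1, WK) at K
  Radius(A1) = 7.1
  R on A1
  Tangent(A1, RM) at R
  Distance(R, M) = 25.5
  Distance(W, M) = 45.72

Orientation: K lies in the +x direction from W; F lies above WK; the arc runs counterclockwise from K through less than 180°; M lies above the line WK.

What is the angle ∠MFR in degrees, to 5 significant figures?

74.441°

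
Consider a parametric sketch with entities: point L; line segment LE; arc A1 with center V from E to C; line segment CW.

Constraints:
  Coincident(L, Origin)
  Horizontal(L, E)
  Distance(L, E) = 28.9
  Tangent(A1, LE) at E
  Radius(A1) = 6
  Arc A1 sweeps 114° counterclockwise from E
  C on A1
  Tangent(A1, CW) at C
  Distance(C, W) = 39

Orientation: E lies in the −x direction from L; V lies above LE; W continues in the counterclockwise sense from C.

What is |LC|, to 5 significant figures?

24.893

A1 meets LE tangentially, so VE is at right angles to LE, so V = E + (0, 6) = (-28.900, 6.0000). On A1, E sits at bearing -90° from V; a 114° counterclockwise sweep puts C at bearing 24°, so C = V + 6.0·(cos 24°, sin 24°) = (-23.419, 8.4404). Then |LC| = |C − L| = 24.893.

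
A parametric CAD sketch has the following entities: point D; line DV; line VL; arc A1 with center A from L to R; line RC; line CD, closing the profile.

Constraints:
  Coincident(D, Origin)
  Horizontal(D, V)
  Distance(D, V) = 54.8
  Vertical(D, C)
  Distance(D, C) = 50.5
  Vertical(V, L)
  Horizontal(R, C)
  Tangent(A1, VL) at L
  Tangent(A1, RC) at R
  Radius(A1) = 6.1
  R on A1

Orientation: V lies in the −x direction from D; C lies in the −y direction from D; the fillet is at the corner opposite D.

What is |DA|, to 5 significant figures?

65.902

D is at the origin; DV is horizontal with |DV| = 54.8 and V on the −x side, so V = (-54.800, 0.0000). DC is vertical with |DC| = 50.5 and C on the −y side, so C = (0.0000, -50.500). The virtual corner opposite D is at (-54.800, -50.500). Tangency of A1 to VL means the radius AL is perpendicular to VL and tangency of A1 to RC means the radius AR is perpendicular to RC, with radius 6.1, so the center A sits 6.1 in from both sides at A = (-48.700, -44.400). Then |DA| = |A − D| = 65.902.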